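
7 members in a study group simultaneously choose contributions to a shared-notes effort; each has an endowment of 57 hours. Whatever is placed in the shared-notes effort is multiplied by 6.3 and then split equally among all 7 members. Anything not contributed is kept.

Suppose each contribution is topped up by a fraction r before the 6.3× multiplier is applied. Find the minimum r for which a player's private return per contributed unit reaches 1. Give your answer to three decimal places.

With matching at rate r, one contributed unit becomes (1 + r) in the shared-notes effort and returns 6.3 × (1 + r) / 7 to the contributor.
Setting this equal to 1: 1 + r = 7/6.3 = 1.1111.
So the minimum matching rate is r = 1.1111 − 1 = 0.111.

0.111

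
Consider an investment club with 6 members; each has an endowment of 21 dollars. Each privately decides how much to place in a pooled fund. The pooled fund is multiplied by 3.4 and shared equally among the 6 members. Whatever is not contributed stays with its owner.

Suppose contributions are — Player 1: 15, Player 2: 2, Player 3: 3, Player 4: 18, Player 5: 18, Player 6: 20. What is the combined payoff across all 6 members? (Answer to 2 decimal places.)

308.40 dollars

Total contributed: 15 + 2 + 3 + 18 + 18 + 20 = 76; total kept: 6 × 21 − 76 = 50.
The pooled fund pays out 3.4 × 76 = 258.40 in aggregate.
Group total = 50 + 258.40 = 308.40.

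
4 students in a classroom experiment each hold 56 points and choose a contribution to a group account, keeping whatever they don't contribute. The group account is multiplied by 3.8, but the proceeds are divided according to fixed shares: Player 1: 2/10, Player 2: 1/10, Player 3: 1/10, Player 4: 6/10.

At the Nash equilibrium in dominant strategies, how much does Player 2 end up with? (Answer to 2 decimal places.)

77.28 points

Player j's private return per contributed unit is 3.8 × (j's share). Contributing is weakly dominant for j when that share is at least 1/3.8 = 0.2632, and contributing 0 is dominant otherwise.
Player 4 alone (share 6/10) is above the threshold, contributing 56; the remaining 3 contribute 0. Total contributed: 56.
Player 2 keeps 56 and receives 3.8 × 56 × 1/10 = 21.28 from the group account, for a payoff of 77.28.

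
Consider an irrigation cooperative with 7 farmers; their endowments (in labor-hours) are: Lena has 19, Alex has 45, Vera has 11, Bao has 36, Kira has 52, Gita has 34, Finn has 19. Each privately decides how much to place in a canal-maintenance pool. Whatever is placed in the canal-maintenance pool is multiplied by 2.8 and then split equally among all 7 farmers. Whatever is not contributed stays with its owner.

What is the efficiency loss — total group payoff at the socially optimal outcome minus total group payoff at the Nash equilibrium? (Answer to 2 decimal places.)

The private return per contributed unit is 2.8/7 = 0.4000 < 1 for every player regardless of endowment, so the Nash equilibrium is zero contribution and the group total is Σ E_j = 19 + 45 + 11 + 36 + 52 + 34 + 19 = 216.
Each contributed unit returns 2.800 to the group, so the social optimum is full contribution by everyone: group total = 2.800 × 216 = 604.80.
Efficiency loss = (2.800 − 1) × 216 = 388.80.

388.80 labor-hours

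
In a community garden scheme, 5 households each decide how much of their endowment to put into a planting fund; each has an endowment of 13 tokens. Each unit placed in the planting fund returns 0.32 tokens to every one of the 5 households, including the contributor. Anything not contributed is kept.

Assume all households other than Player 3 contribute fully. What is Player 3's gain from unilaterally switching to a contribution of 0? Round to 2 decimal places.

8.84 tokens

Switching from a contribution of 13 to 0 lets Player 3 keep an extra 13 tokens, but lowers the planting fund by 13, which costs Player 3 their own share of that drop: 0.32 × 13 = 4.16.
Net gain = 13 − 4.16 = 8.84. The private return per contributed unit (0.32) is below 1, so free-riding is indeed the best response regardless of what the others do.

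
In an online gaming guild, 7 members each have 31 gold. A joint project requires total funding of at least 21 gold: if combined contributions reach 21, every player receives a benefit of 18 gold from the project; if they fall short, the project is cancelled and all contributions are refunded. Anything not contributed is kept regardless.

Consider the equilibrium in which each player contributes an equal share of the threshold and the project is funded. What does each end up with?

46 gold

Equal share of the threshold: 21/7 = 3.
At this profile no one gains by cutting their contribution: any cut drops the total below 21, the project is cancelled, contributions are refunded, and the deviator ends with 31, which is less than 31 − 3 + 18 = 46. Contributing more than 3 just wastes the excess. So contributing exactly 3 is a best response.
Each player's payoff: 31 − 3 + 18 = 46.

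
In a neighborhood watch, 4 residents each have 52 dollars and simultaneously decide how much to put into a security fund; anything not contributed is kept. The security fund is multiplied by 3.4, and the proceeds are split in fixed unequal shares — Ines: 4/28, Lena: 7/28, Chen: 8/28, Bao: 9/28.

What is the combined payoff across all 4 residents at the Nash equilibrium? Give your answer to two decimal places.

A player with share s gets back 3.4·s per unit contributed, so full contribution is dominant for anyone with s > 1/3.4 = 0.2941 and zero contribution is dominant for anyone below.
Only Bao (9/28) clears that bar, contributing 52; the remaining 3 contribute 0. Total contributed: 52.
The security fund pays out 3.4 × 52 = 176.80 in total (split across the unequal shares, but the aggregate is all that matters for the group sum).
The 3 free-riders keep 52 each, adding 156. Group total = 156 + 176.80 = 332.80.

332.80 dollars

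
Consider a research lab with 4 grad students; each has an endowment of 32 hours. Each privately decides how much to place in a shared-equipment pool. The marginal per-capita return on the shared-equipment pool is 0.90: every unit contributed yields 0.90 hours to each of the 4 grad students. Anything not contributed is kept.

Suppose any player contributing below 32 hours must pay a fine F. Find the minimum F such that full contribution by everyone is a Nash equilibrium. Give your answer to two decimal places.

3.20 hours

Given the others contribute fully, the best deviation is to contribute 0 (any partial contribution still incurs the fine and gives up units whose private return 0.90 is below 1).
Deviating from 32 to 0 saves 32 hours but forfeits the deviator's share of the drop in the shared-equipment pool: 0.90 × 32 = 28.80.
So the deviation gain is 32 − 28.80 = 3.20, and the fine must be at least 3.20 hours to wipe it out.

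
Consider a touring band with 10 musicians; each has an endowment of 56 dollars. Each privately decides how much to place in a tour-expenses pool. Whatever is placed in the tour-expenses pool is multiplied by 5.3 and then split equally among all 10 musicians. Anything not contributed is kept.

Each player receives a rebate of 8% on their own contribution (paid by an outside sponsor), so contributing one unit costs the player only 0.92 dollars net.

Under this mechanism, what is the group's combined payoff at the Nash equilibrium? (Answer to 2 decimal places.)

The effective private return is (5.3/10) / 0.92 = 0.5761, which is still under 1, so the mechanism doesn't change anyone's dominant strategy: zero contribution.
At the Nash equilibrium no one contributes; group total payoff = 10 × 56 = 560.

560.00 dollars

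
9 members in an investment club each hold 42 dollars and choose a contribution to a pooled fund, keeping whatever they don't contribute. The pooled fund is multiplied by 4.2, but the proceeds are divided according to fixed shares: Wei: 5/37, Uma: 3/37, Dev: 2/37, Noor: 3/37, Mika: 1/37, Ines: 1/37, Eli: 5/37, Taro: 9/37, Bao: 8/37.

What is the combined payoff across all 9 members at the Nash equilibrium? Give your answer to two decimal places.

A player with share s gets back 4.2·s per unit contributed, so full contribution is dominant for anyone with s > 1/4.2 = 0.2381 and zero contribution is dominant for anyone below.
Only Taro (9/37) clears that bar, contributing 42; the remaining 8 contribute 0. Total contributed: 42.
The pooled fund pays out 4.2 × 42 = 176.40 in total (split across the unequal shares, but the aggregate is all that matters for the group sum).
The 8 free-riders keep 42 each, adding 336. Group total = 336 + 176.40 = 512.40.

512.40 dollars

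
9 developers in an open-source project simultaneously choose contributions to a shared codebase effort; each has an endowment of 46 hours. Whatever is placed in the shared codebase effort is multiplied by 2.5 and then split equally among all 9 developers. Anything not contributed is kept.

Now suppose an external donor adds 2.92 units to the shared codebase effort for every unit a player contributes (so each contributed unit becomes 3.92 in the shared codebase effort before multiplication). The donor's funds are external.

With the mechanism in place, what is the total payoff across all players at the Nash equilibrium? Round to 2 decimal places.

The effective private return per unit is now 2.5 × 3.92 / 9 = 1.0889 > 1, so every player's dominant strategy flips to full contribution.
At the Nash equilibrium everyone contributes 46. Group total payoff = 2.5 × 3.92 × 414 = 4057.20.

4057.20 hours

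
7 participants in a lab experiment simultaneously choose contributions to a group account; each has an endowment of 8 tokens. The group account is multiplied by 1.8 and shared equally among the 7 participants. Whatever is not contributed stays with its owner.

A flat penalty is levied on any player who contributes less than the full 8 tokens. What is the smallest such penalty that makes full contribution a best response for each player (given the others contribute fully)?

5.94 tokens

Given the others contribute fully, the best deviation is to contribute 0 (any partial contribution still incurs the fine and gives up units whose private return 0.2571 is below 1).
Deviating from 8 to 0 saves 8 tokens but forfeits the deviator's share of the drop in the group account: 1.8/7 × 8 = 2.06.
So the deviation gain is 8 − 2.06 = 5.94, and the fine must be at least 5.94 tokens to wipe it out.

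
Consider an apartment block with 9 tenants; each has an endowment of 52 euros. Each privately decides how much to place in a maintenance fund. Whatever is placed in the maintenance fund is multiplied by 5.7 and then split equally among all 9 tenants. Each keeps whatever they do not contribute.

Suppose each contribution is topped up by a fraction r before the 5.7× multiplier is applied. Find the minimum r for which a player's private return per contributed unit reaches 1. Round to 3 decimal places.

0.579

With matching at rate r, one contributed unit becomes (1 + r) in the maintenance fund and returns 5.7 × (1 + r) / 9 to the contributor.
Setting this equal to 1: 1 + r = 9/5.7 = 1.5789.
So the minimum matching rate is r = 1.5789 − 1 = 0.579.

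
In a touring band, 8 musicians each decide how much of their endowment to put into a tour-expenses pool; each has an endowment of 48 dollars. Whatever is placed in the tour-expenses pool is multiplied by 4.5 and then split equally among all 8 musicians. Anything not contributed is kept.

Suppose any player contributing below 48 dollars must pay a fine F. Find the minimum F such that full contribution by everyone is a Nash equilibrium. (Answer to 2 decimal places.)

21.00 dollars

Given the others contribute fully, the best deviation is to contribute 0 (any partial contribution still incurs the fine and gives up units whose private return 0.5625 is below 1).
Deviating from 48 to 0 saves 48 dollars but forfeits the deviator's share of the drop in the tour-expenses pool: 4.5/8 × 48 = 27.00.
So the deviation gain is 48 − 27.00 = 21.00, and the fine must be at least 21.00 dollars to wipe it out.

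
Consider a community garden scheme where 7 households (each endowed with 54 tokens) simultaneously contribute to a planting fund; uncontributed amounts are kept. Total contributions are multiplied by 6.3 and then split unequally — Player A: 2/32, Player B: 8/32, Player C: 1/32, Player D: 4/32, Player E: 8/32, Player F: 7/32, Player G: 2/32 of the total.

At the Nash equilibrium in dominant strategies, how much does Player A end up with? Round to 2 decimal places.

117.79 tokens

For player j, contributing a unit is worthwhile iff 6.3 × (j's share) ≥ 1, i.e. iff j's share is at least 0.1587.
The shares above 0.1587 belong to Player B, Player E and Player F, contributing 54 each; the remaining 4 contribute 0. Total contributed: 162.
Player A keeps 54 and receives 6.3 × 162 × 2/32 = 63.79 from the planting fund, for a payoff of 117.79.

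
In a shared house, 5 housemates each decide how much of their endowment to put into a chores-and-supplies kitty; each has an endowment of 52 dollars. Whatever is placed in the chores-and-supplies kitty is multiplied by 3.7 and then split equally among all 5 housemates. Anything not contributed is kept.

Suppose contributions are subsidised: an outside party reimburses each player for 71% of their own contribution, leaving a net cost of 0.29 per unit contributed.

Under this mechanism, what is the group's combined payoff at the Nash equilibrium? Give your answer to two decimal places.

The effective private return per unit is now (3.7/5) / 0.29 = 2.5517 > 1, so every player's dominant strategy flips to full contribution.
At the Nash equilibrium everyone contributes 52. Group total payoff = 5 × (52 × 0.71 + 3.7 × 52) = 1146.60.

1146.60 dollars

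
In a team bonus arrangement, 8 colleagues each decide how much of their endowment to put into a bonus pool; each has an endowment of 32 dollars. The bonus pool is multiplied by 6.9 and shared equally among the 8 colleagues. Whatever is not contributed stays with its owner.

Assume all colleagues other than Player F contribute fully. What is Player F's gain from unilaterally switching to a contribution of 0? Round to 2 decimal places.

Switching from a contribution of 32 to 0 lets Player F keep an extra 32 dollars, but lowers the bonus pool by 32, which costs Player F their own share of that drop: 6.9/8 × 32 = 27.60.
Net gain = 32 − 27.60 = 4.40. The private return per contributed unit (0.8625) is below 1, so free-riding is indeed the best response regardless of what the others do.

4.40 dollars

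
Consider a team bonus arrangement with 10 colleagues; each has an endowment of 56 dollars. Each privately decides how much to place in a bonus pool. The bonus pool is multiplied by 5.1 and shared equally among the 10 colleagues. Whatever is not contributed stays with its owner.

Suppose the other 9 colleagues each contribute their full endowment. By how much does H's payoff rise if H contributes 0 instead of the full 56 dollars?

Switching from a contribution of 56 to 0 lets H keep an extra 56 dollars, but lowers the bonus pool by 56, which costs H their own share of that drop: 5.1/10 × 56 = 28.56.
Net gain = 56 − 28.56 = 27.44. The private return per contributed unit (0.5100) is below 1, so free-riding is indeed the best response regardless of what the others do.

27.44 dollars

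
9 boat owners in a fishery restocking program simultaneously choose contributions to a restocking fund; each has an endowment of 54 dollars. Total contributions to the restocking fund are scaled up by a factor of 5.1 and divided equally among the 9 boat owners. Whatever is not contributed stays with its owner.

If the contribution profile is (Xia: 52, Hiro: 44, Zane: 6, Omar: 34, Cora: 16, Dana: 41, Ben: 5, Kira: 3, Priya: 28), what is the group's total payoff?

Total contributed: 52 + 44 + 6 + 34 + 16 + 41 + 5 + 3 + 28 = 229; total kept: 9 × 54 − 229 = 257.
The restocking fund pays out 5.1 × 229 = 1167.90 in aggregate.
Group total = 257 + 1167.90 = 1424.90.

1424.90 dollars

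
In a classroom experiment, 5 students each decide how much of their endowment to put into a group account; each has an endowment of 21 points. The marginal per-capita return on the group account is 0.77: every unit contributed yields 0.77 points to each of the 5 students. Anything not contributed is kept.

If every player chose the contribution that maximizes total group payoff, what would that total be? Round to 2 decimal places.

Each contributed unit returns 3.850 to the group as a whole (0.77 to each of 5 players), which exceeds 1, so the social optimum is full contribution: group total = 3.850 × 105 = 404.25.

404.25 points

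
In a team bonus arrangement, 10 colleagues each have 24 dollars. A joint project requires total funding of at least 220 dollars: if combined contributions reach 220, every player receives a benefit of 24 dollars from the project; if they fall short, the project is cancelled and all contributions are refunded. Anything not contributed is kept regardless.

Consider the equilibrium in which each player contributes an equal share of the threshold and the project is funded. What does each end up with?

26 dollars

Equal share of the threshold: 220/10 = 22.
At this profile no one gains by cutting their contribution: any cut drops the total below 220, the project is cancelled, contributions are refunded, and the deviator ends with 24, which is less than 24 − 22 + 24 = 26. Contributing more than 22 just wastes the excess. So contributing exactly 22 is a best response.
Each player's payoff: 24 − 22 + 24 = 26.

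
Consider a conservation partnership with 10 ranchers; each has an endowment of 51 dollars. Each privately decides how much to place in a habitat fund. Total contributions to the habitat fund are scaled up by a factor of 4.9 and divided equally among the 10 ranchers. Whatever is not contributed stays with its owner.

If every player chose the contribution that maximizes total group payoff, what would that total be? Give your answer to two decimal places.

Each contributed unit returns 4.900 to the group as a whole (0.4900 to each of 10 players), which exceeds 1, so the social optimum is full contribution: group total = 4.900 × 510 = 2499.00.

2499.00 dollars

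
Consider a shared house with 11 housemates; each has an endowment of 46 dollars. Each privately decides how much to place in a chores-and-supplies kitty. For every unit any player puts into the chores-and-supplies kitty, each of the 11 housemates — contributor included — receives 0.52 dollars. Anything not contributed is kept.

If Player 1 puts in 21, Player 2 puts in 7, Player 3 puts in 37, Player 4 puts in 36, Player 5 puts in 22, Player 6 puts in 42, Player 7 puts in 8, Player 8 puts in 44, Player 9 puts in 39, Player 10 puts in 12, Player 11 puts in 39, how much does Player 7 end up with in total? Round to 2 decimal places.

197.64 dollars

Total contributed: 21 + 7 + 37 + 36 + 22 + 42 + 8 + 44 + 39 + 12 + 39 = 307.
Each receives 0.52 × 307 = 159.64 from the chores-and-supplies kitty.
Player 7 keeps 46 − 8 = 38, so Player 7's payoff is 38 + 159.64 = 197.64.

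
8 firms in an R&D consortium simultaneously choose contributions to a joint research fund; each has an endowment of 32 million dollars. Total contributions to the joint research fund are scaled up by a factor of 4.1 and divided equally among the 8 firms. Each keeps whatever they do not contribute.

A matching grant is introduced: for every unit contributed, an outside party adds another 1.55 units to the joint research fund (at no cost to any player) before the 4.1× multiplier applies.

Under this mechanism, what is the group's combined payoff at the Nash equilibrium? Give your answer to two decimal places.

2676.48 million dollars

The effective private return per unit is now 4.1 × 2.55 / 8 = 1.3069 > 1, so every player's dominant strategy flips to full contribution.
At the Nash equilibrium everyone contributes 32. Group total payoff = 4.1 × 2.55 × 256 = 2676.48.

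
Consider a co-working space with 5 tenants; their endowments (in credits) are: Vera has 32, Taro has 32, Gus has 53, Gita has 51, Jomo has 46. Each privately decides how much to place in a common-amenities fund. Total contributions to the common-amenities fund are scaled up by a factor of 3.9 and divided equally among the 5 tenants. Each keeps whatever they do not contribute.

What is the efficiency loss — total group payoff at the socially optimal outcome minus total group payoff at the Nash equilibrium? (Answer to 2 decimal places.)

The private return per contributed unit is 3.9/5 = 0.7800 < 1 for every player regardless of endowment, so the Nash equilibrium is zero contribution and the group total is Σ E_j = 32 + 32 + 53 + 51 + 46 = 214.
Each contributed unit returns 3.900 to the group, so the social optimum is full contribution by everyone: group total = 3.900 × 214 = 834.60.
Efficiency loss = (3.900 − 1) × 214 = 620.60.

620.60 credits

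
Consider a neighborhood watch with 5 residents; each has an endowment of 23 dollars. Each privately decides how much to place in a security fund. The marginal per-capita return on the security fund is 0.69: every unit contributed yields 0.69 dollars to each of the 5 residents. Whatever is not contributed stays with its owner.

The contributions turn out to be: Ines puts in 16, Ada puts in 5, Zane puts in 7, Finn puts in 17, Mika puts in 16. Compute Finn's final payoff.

48.09 dollars

Total contributed: 16 + 5 + 7 + 17 + 16 = 61.
Each receives 0.69 × 61 = 42.09 from the security fund.
Finn keeps 23 − 17 = 6, so Finn's payoff is 6 + 42.09 = 48.09.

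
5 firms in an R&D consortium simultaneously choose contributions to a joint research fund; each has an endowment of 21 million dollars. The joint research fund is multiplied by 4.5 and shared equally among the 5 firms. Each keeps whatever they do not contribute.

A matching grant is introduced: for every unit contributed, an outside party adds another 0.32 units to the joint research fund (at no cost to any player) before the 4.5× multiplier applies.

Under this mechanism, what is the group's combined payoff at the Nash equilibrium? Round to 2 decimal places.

With the mechanism, a contributed unit returns 4.5 × 1.32 / 5 = 1.1880 per unit of net cost to the contributor — now above 1 — so contributing fully is weakly dominant for every player.
So the Nash equilibrium is full contribution by all 5; the group earns 4.5 × 1.32 × 105 = 623.70.

623.70 million dollars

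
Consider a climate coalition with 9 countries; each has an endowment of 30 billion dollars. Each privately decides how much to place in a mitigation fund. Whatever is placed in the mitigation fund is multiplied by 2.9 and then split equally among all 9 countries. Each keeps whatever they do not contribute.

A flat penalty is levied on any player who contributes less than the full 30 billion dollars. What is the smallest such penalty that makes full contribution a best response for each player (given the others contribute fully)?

20.33 billion dollars

Given the others contribute fully, the best deviation is to contribute 0 (any partial contribution still incurs the fine and gives up units whose private return 0.3222 is below 1).
Deviating from 30 to 0 saves 30 billion dollars but forfeits the deviator's share of the drop in the mitigation fund: 2.9/9 × 30 = 9.67.
So the deviation gain is 30 − 9.67 = 20.33, and the fine must be at least 20.33 billion dollars to wipe it out.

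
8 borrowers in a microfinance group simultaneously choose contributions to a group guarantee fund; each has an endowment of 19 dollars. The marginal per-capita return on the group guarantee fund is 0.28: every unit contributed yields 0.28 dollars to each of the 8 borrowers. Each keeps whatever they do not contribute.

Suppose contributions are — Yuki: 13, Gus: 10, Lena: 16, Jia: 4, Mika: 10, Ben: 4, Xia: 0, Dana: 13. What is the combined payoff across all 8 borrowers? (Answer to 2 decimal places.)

238.80 dollars

Total contributed: 13 + 10 + 16 + 4 + 10 + 4 + 0 + 13 = 70; total kept: 8 × 19 − 70 = 82.
The group guarantee fund pays out 0.28 × 8 × 70 = 156.80 in aggregate.
Group total = 82 + 156.80 = 238.80.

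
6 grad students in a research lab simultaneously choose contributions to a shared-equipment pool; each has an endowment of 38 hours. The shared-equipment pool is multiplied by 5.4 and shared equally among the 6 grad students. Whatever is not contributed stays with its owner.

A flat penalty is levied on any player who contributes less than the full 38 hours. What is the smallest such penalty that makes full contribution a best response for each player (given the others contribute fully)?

Given the others contribute fully, the best deviation is to contribute 0 (any partial contribution still incurs the fine and gives up units whose private return 0.9000 is below 1).
Deviating from 38 to 0 saves 38 hours but forfeits the deviator's share of the drop in the shared-equipment pool: 5.4/6 × 38 = 34.20.
So the deviation gain is 38 − 34.20 = 3.80, and the fine must be at least 3.80 hours to wipe it out.

3.80 hours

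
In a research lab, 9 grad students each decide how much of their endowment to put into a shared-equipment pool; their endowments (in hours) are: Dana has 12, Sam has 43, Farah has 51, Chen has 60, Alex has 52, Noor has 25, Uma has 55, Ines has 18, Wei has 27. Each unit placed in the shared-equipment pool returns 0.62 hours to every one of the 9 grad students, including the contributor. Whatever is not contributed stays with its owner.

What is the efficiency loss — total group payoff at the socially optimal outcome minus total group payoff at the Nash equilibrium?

The private return per contributed unit is 0.62 < 1 for everyone, so the Nash equilibrium is zero contribution and the group total is Σ E_j = 12 + 43 + 51 + 60 + 52 + 25 + 55 + 18 + 27 = 343.
Each contributed unit returns 5.580 to the group, so the social optimum is full contribution by everyone: group total = 5.580 × 343 = 1913.94.
Efficiency loss = (5.580 − 1) × 343 = 1570.94.

1570.94 hours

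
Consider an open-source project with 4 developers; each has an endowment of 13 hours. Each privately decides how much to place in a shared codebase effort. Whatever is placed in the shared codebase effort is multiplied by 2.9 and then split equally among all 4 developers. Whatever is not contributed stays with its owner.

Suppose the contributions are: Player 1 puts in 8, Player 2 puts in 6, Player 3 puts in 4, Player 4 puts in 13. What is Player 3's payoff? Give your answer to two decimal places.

31.48 hours

Total contributed: 8 + 6 + 4 + 13 = 31.
Each receives 2.9 × 31 / 4 = 22.48 from the shared codebase effort.
Player 3 keeps 13 − 4 = 9, so Player 3's payoff is 9 + 22.48 = 31.48.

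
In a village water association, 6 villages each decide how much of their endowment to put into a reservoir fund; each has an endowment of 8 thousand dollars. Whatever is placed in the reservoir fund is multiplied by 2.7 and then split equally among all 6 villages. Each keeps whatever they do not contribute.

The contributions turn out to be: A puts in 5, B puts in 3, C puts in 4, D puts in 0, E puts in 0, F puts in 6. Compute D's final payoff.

16.10 thousand dollars

Total contributed: 5 + 3 + 4 + 0 + 0 + 6 = 18.
Each receives 2.7 × 18 / 6 = 8.10 from the reservoir fund.
D keeps 8 − 0 = 8, so D's payoff is 8 + 8.10 = 16.10.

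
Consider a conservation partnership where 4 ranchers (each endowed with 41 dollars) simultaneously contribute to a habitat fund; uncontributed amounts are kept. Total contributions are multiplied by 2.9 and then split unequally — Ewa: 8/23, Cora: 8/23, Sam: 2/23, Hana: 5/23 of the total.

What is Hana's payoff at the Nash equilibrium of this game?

Each unit j contributes comes back to j as 2.9 × (j's share), so j prefers to contribute only if that share exceeds 1/2.9 = 0.3448; otherwise keeping the unit dominates.
Ewa and Cora are above the threshold, contributing 41 each; the remaining 2 contribute 0. Total contributed: 82.
Hana keeps 41 and receives 2.9 × 82 × 5/23 = 51.70 from the habitat fund, for a payoff of 92.70.

92.70 dollars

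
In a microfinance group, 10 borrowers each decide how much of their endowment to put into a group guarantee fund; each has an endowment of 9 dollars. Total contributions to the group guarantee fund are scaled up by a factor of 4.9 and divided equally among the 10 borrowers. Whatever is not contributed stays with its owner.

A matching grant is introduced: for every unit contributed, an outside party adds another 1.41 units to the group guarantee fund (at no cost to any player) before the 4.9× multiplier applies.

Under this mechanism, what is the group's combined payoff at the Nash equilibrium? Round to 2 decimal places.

With the mechanism, a contributed unit returns 4.9 × 2.41 / 10 = 1.1809 per unit of net cost to the contributor — now above 1 — so contributing fully is weakly dominant for every player.
At the Nash equilibrium everyone contributes 9. Group total payoff = 4.9 × 2.41 × 90 = 1062.81.

1062.81 dollars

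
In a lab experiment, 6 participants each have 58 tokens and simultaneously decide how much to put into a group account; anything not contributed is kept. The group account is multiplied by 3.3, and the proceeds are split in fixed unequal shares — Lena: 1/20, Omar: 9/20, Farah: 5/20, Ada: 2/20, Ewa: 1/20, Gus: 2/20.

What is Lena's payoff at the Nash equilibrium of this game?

67.57 tokens

For player j, contributing a unit is worthwhile iff 3.3 × (j's share) ≥ 1, i.e. iff j's share is at least 0.3030.
Only Omar (9/20) clears that bar, contributing 58; the remaining 5 contribute 0. Total contributed: 58.
Lena keeps 58 and receives 3.3 × 58 × 1/20 = 9.57 from the group account, for a payoff of 67.57.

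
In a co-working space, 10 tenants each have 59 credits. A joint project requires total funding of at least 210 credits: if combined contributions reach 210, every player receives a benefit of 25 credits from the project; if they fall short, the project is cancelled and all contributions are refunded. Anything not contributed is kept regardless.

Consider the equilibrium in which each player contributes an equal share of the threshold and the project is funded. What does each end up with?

63 credits

Equal share of the threshold: 210/10 = 21.
At this profile no one gains by cutting their contribution: any cut drops the total below 210, the project is cancelled, contributions are refunded, and the deviator ends with 59, which is less than 59 − 21 + 25 = 63. Contributing more than 21 just wastes the excess. So contributing exactly 21 is a best response.
Each player's payoff: 59 − 21 + 25 = 63.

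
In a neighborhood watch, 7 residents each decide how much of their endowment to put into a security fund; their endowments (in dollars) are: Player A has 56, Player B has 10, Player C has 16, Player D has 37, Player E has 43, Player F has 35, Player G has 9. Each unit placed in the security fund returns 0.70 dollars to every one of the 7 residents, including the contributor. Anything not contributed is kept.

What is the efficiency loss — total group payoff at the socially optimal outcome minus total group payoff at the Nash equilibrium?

803.40 dollars

The private return per contributed unit is 0.70 < 1 for everyone, so the Nash equilibrium is zero contribution and the group total is Σ E_j = 56 + 10 + 16 + 37 + 43 + 35 + 9 = 206.
Each contributed unit returns 4.900 to the group, so the social optimum is full contribution by everyone: group total = 4.900 × 206 = 1009.40.
Efficiency loss = (4.900 − 1) × 206 = 803.40.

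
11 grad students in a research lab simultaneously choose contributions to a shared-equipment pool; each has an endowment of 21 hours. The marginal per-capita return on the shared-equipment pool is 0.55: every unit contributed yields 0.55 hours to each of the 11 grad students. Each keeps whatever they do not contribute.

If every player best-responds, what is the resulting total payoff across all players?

231.00 hours

The private return per contributed unit is 0.55 < 1, so contributing 0 is dominant for every player. At the Nash equilibrium everyone keeps their 21, and the group total is 11 × 21 = 231.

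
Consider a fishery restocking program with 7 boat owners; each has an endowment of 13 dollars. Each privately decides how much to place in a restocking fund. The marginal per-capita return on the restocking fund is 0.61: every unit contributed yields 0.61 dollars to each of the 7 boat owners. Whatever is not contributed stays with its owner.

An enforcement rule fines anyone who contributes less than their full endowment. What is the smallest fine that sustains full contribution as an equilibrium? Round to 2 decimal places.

5.07 dollars

Given the others contribute fully, the best deviation is to contribute 0 (any partial contribution still incurs the fine and gives up units whose private return 0.61 is below 1).
Deviating from 13 to 0 saves 13 dollars but forfeits the deviator's share of the drop in the restocking fund: 0.61 × 13 = 7.93.
So the deviation gain is 13 − 7.93 = 5.07, and the fine must be at least 5.07 dollars to wipe it out.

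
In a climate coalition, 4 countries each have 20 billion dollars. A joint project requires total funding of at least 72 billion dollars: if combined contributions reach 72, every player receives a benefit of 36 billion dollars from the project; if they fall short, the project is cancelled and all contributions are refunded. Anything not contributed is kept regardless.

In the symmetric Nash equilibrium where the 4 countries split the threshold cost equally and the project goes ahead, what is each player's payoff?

Equal share of the threshold: 72/4 = 18.
At this profile no one gains by cutting their contribution: any cut drops the total below 72, the project is cancelled, contributions are refunded, and the deviator ends with 20, which is less than 20 − 18 + 36 = 38. Contributing more than 18 just wastes the excess. So contributing exactly 18 is a best response.
Each player's payoff: 20 − 18 + 36 = 38.

38 billion dollars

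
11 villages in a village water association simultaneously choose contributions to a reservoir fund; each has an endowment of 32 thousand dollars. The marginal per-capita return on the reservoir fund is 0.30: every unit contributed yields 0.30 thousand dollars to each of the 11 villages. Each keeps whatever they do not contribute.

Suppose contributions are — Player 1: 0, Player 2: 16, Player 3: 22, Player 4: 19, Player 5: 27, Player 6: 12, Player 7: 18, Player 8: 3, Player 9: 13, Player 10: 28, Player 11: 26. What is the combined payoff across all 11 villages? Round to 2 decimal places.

Total contributed: 0 + 16 + 22 + 19 + 27 + 12 + 18 + 3 + 13 + 28 + 26 = 184; total kept: 11 × 32 − 184 = 168.
The reservoir fund pays out 0.30 × 11 × 184 = 607.20 in aggregate.
Group total = 168 + 607.20 = 775.20.

775.20 thousand dollars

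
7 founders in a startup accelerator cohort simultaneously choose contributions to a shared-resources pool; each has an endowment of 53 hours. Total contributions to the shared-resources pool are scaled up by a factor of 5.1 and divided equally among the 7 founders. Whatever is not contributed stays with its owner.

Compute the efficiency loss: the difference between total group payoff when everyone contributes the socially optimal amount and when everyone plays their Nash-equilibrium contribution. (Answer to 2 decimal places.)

Each contributed unit returns 5.1/7 = 0.7286 to its contributor — below 1 — so contributing 0 is dominant for every player. At the Nash equilibrium everyone keeps their 53, and the group total is 7 × 53 = 371.
Each contributed unit returns 5.100 to the group as a whole (0.7286 to each of 7 players), which exceeds 1, so the social optimum is full contribution: group total = 5.100 × 371 = 1892.10.
Efficiency loss = 1892.10 − 371 = 1521.10.

1521.10 hours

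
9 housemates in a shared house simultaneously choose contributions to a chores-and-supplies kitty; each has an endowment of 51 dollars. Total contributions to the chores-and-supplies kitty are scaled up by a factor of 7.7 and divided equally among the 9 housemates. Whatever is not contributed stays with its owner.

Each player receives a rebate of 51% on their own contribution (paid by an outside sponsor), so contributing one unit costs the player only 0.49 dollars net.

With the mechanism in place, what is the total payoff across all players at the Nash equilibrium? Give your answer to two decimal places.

3768.39 dollars

The effective private return per unit is now (7.7/9) / 0.49 = 1.7460 > 1, so every player's dominant strategy flips to full contribution.
So the Nash equilibrium is full contribution by all 9; the group earns 9 × (51 × 0.51 + 7.7 × 51) = 3768.39.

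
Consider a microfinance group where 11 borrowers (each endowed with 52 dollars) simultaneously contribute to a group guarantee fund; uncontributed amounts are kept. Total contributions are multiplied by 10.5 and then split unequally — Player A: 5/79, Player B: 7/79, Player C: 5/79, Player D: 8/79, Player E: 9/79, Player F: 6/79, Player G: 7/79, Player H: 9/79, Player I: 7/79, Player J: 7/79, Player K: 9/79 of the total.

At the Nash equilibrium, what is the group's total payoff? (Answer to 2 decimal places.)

2548.00 dollars

Player j's private return per contributed unit is 10.5 × (j's share). Contributing is weakly dominant for j when that share is at least 1/10.5 = 0.0952, and contributing 0 is dominant otherwise.
Player D, Player E, Player H and Player K clear that bar, contributing 52 each; the remaining 7 contribute 0. Total contributed: 208.
The group guarantee fund pays out 10.5 × 208 = 2184.00 in total (split across the unequal shares, but the aggregate is all that matters for the group sum).
The 7 free-riders keep 52 each, adding 364. Group total = 364 + 2184.00 = 2548.00.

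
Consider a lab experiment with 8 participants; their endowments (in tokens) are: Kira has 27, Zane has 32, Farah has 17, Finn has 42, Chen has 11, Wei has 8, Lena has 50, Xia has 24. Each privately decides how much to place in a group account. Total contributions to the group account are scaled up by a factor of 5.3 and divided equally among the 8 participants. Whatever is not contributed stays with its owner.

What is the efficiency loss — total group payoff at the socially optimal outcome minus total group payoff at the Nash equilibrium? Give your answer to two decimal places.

907.30 tokens

The private return per contributed unit is 5.3/8 = 0.6625 < 1 for every player regardless of endowment, so the Nash equilibrium is zero contribution and the group total is Σ E_j = 27 + 32 + 17 + 42 + 11 + 8 + 50 + 24 = 211.
Each contributed unit returns 5.300 to the group, so the social optimum is full contribution by everyone: group total = 5.300 × 211 = 1118.30.
Efficiency loss = (5.300 − 1) × 211 = 907.30.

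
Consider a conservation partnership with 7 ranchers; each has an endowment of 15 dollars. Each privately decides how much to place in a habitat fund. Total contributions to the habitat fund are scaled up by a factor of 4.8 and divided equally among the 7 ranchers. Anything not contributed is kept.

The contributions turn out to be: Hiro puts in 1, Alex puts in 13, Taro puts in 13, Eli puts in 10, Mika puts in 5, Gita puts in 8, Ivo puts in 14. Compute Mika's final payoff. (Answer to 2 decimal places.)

53.89 dollars

Total contributed: 1 + 13 + 13 + 10 + 5 + 8 + 14 = 64.
Each receives 4.8 × 64 / 7 = 43.89 from the habitat fund.
Mika keeps 15 − 5 = 10, so Mika's payoff is 10 + 43.89 = 53.89.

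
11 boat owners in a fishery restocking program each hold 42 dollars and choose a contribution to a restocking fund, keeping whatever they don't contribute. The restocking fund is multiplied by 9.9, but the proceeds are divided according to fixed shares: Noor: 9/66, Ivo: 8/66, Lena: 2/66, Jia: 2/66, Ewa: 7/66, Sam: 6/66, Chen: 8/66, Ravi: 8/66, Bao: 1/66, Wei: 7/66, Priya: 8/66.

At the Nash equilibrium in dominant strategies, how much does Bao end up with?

86.10 dollars

For player j, contributing a unit is worthwhile iff 9.9 × (j's share) ≥ 1, i.e. iff j's share is at least 0.1010.
Noor, Ivo, Ewa, Chen, Ravi, Wei and Priya are above the threshold, contributing 42 each; the remaining 4 contribute 0. Total contributed: 294.
Bao keeps 42 and receives 9.9 × 294 × 1/66 = 44.10 from the restocking fund, for a payoff of 86.10.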